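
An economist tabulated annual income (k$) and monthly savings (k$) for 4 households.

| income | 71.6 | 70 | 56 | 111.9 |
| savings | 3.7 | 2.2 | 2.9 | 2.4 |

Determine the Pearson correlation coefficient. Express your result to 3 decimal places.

-0.347

n = 4, Σx = 309.5, Σy = 11.2, Σx² = 25684.17, Σy² = 32.7, Σxy = 849.88
nΣxy − ΣxΣy = 3399.52 − 3466.4 = -66.88
nΣx² − (Σx)² = 102736.68 − 95790.25 = 6946.43; nΣy² − (Σy)² = 130.8 − 125.44 = 5.36
r = -66.88 / √(6946.43 × 5.36) = -66.88 / 192.9582 ≈ -0.347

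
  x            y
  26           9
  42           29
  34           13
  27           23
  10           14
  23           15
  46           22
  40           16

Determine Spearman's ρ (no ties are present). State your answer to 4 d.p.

0.5714

Rank x: 3, 7, 5, 4, 1, 2, 8, 6
Rank y: 1, 8, 2, 7, 3, 4, 6, 5
d = rank(x) − rank(y): 2, -1, 3, -3, -2, -2, 2, 1; Σd² = 36
ρ = 1 − 6Σd² / [n(n²−1)] = 1 − 6×36 / (8×63) = 1 − 216/504 ≈ 0.5714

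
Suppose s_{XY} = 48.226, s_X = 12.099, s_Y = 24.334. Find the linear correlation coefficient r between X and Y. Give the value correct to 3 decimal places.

r = Cov(X,Y) / (s_X · s_Y) = 48.226 / (12.099 × 24.334)
  = 48.226 / 294.4171 ≈ 0.164

0.164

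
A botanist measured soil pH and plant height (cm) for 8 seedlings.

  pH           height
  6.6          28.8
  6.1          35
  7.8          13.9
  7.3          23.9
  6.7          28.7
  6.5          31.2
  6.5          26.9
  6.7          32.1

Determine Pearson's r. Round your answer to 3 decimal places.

-0.932

n = 8, Σx = 54.2, Σy = 220.5, Σx² = 369.18, Σy² = 6370.01, Σxy = 1471.48
nΣxy − ΣxΣy = 11771.84 − 11951.1 = -179.26
nΣx² − (Σx)² = 2953.44 − 2937.64 = 15.8; nΣy² − (Σy)² = 50960.08 − 48620.25 = 2339.83
r = -179.26 / √(15.8 × 2339.83) = -179.26 / 192.2741 ≈ -0.932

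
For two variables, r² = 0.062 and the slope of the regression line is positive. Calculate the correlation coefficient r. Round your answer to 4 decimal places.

|r| = √0.062 = 0.2490
The association is positive, so r = 0.2490.

0.2490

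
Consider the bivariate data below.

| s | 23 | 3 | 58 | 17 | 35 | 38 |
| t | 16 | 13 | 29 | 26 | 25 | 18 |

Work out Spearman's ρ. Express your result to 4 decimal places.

0.6000

Rank s: 3, 1, 6, 2, 4, 5
Rank t: 2, 1, 6, 5, 4, 3
d = rank(s) − rank(t): 1, 0, 0, -3, 0, 2; Σd² = 14
ρ = 1 − 6Σd² / [n(n²−1)] = 1 − 6×14 / (6×35) = 1 − 84/210 ≈ 0.6000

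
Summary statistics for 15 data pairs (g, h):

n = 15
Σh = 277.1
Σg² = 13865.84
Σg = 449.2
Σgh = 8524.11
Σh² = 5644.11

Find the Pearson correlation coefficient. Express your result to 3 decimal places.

0.485

r = (nΣgh − ΣgΣh) / √[(nΣg² − (Σg)²)(nΣh² − (Σh)²)]
Numerator: 15×8524.11 − 449.2×277.1 = 3388.33
Denominator: √[(207987.6 − 201780.64)(84661.65 − 76784.41)] = √[6206.96 × 7877.24] = 6992.4040
r = 3388.33 / 6992.4040 ≈ 0.485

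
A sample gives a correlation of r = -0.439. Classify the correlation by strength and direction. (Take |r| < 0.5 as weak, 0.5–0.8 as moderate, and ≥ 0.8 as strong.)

r = -0.439 < 0 so the relationship is negative.
|r| = 0.439, which falls in the weak range.

weak negative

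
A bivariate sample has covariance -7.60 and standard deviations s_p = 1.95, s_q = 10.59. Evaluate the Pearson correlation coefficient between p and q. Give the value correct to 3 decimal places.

r = Cov(p,q) / (s_p · s_q) = -7.60 / (1.95 × 10.59)
  = -7.60 / 20.6505 ≈ -0.368

-0.368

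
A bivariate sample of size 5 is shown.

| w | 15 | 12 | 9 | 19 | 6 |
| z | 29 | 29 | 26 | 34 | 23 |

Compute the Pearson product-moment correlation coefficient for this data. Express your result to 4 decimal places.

0.9750

n = 5, Σw = 61, Σz = 141, Σw² = 847, Σz² = 4043, Σwz = 1801
nΣwz − ΣwΣz = 9005 − 8601 = 404
nΣw² − (Σw)² = 4235 − 3721 = 514; nΣz² − (Σz)² = 20215 − 19881 = 334
r = 404 / √(514 × 334) = 404 / 414.3380 ≈ 0.9750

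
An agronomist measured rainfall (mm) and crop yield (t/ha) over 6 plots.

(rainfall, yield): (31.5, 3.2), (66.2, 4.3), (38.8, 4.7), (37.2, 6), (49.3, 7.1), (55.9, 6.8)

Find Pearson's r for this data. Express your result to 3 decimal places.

n = 6, Σx = 278.9, Σy = 32.1, Σx² = 13819.27, Σy² = 183.47, Σxy = 1521.17
nΣxy − ΣxΣy = 9127.02 − 8952.69 = 174.33
nΣx² − (Σx)² = 82915.62 − 77785.21 = 5130.41; nΣy² − (Σy)² = 1100.82 − 1030.41 = 70.41
r = 174.33 / √(5130.41 × 70.41) = 174.33 / 601.0259 ≈ 0.290

0.290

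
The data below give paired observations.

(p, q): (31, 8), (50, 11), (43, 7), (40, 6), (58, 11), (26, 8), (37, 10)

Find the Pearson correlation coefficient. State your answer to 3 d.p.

n = 7, Σp = 285, Σq = 61, Σp² = 12319, Σq² = 555, Σpq = 2555
nΣpq − ΣpΣq = 17885 − 17385 = 500
nΣp² − (Σp)² = 86233 − 81225 = 5008; nΣq² − (Σq)² = 3885 − 3721 = 164
r = 500 / √(5008 × 164) = 500 / 906.2627 ≈ 0.552

0.552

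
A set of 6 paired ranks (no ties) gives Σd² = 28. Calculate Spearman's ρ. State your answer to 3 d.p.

ρ = 1 − 6Σd² / [n(n²−1)] = 1 − 6×28 / (6×35)
  = 1 − 168/210 = 1 − 0.8000 ≈ 0.200

0.200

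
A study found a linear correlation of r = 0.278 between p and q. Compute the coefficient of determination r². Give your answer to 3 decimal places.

0.077

r² = (0.278)² = 0.077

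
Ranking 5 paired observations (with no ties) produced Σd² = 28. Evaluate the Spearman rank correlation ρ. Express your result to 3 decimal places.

ρ = 1 − 6Σd² / [n(n²−1)] = 1 − 6×28 / (5×24)
  = 1 − 168/120 = 1 − 1.4000 ≈ -0.400

-0.400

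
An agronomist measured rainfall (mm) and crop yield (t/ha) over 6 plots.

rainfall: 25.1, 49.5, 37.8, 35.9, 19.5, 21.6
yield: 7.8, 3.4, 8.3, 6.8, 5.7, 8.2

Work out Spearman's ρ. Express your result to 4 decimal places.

Rank rainfall: 3, 6, 5, 4, 1, 2
Rank yield: 4, 1, 6, 3, 2, 5
d = rank(rainfall) − rank(yield): -1, 5, -1, 1, -1, -3; Σd² = 38
ρ = 1 − 6Σd² / [n(n²−1)] = 1 − 6×38 / (6×35) = 1 − 228/210 ≈ -0.0857

-0.0857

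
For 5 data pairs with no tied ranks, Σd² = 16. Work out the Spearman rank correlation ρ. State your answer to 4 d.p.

ρ = 1 − 6Σd² / [n(n²−1)] = 1 − 6×16 / (5×24)
  = 1 − 96/120 = 1 − 0.80000 ≈ 0.2000

0.2000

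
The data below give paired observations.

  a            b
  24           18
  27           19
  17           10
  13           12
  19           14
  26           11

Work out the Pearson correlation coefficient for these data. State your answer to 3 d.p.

n = 6, Σa = 126, Σb = 84, Σa² = 2800, Σb² = 1246, Σab = 1823
nΣab − ΣaΣb = 10938 − 10584 = 354
nΣa² − (Σa)² = 16800 − 15876 = 924; nΣb² − (Σb)² = 7476 − 7056 = 420
r = 354 / √(924 × 420) = 354 / 622.9607 ≈ 0.568

0.568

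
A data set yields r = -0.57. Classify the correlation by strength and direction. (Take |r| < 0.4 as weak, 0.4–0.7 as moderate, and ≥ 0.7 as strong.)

r = -0.57 < 0 so the relationship is negative.
|r| = 0.57, which falls in the moderate range.

moderate negative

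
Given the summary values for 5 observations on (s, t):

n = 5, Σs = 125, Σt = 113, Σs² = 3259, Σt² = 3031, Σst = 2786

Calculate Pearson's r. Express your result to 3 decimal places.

r = (nΣst − ΣsΣt) / √[(nΣs² − (Σs)²)(nΣt² − (Σt)²)]
Numerator: 5×2786 − 125×113 = -195
Denominator: √[(16295 − 15625)(15155 − 12769)] = √[670 × 2386] = 1264.3655
r = -195 / 1264.3655 ≈ -0.154

-0.154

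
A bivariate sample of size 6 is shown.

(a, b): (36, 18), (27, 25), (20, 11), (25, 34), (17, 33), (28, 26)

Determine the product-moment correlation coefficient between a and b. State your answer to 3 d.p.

-0.226

n = 6, Σa = 153, Σb = 147, Σa² = 4123, Σb² = 3991, Σab = 3682
nΣab − ΣaΣb = 22092 − 22491 = -399
nΣa² − (Σa)² = 24738 − 23409 = 1329; nΣb² − (Σb)² = 23946 − 21609 = 2337
r = -399 / √(1329 × 2337) = -399 / 1762.3487 ≈ -0.226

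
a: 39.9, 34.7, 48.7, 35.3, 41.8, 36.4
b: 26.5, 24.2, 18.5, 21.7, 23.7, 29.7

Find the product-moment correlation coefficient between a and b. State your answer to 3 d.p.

n = 6, Σa = 236.8, Σb = 144.3, Σa² = 9486.08, Σb² = 3544.81, Σab = 5635.79
nΣab − ΣaΣb = 33814.74 − 34170.24 = -355.5
nΣa² − (Σa)² = 56916.48 − 56074.24 = 842.24; nΣb² − (Σb)² = 21268.86 − 20822.49 = 446.37
r = -355.5 / √(842.24 × 446.37) = -355.5 / 613.1482 ≈ -0.580

-0.580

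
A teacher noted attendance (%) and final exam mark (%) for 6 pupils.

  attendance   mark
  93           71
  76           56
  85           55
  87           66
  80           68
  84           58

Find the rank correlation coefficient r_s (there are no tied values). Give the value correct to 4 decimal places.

0.4286

Rank attendance: 6, 1, 4, 5, 2, 3
Rank mark: 6, 2, 1, 4, 5, 3
d = rank(attendance) − rank(mark): 0, -1, 3, 1, -3, 0; Σd² = 20
ρ = 1 − 6Σd² / [n(n²−1)] = 1 − 6×20 / (6×35) = 1 − 120/210 ≈ 0.4286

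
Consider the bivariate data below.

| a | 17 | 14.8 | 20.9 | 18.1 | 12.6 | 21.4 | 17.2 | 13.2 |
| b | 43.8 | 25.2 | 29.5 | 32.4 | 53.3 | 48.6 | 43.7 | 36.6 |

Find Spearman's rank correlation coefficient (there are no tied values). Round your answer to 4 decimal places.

-0.1429

Rank a: 4, 3, 7, 6, 1, 8, 5, 2
Rank b: 6, 1, 2, 3, 8, 7, 5, 4
d = rank(a) − rank(b): -2, 2, 5, 3, -7, 1, 0, -2; Σd² = 96
ρ = 1 − 6Σd² / [n(n²−1)] = 1 − 6×96 / (8×63) = 1 − 576/504 ≈ -0.1429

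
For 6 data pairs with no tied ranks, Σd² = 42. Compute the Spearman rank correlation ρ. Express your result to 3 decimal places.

-0.200

ρ = 1 − 6Σd² / [n(n²−1)] = 1 − 6×42 / (6×35)
  = 1 − 252/210 = 1 − 1.2000 ≈ -0.200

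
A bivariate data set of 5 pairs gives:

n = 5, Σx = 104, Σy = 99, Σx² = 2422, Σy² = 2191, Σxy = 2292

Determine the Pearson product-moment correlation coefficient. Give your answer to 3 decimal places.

r = (nΣxy − ΣxΣy) / √[(nΣx² − (Σx)²)(nΣy² − (Σy)²)]
Numerator: 5×2292 − 104×99 = 1164
Denominator: √[(12110 − 10816)(10955 − 9801)] = √[1294 × 1154] = 1221.9967
r = 1164 / 1221.9967 ≈ 0.953

0.953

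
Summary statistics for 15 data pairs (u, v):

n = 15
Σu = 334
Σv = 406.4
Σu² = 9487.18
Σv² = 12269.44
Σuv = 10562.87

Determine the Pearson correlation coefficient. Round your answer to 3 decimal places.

0.942

r = (nΣuv − ΣuΣv) / √[(nΣu² − (Σu)²)(nΣv² − (Σv)²)]
Numerator: 15×10562.87 − 334×406.4 = 22705.45
Denominator: √[(142307.7 − 111556)(184041.6 − 165160.96)] = √[30751.7 × 18880.64] = 24095.8871
r = 22705.45 / 24095.8871 ≈ 0.942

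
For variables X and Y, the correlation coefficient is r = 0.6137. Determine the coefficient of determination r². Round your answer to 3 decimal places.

0.377

r² = (0.6137)² = 0.377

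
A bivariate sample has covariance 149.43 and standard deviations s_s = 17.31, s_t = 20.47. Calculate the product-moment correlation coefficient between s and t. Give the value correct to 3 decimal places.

0.422

r = Cov(s,t) / (s_s · s_t) = 149.43 / (17.31 × 20.47)
  = 149.43 / 354.3357 ≈ 0.422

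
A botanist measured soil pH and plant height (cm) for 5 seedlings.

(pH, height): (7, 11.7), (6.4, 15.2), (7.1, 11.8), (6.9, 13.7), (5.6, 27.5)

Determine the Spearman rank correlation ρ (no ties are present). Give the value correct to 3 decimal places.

Rank pH: 4, 2, 5, 3, 1
Rank height: 1, 4, 2, 3, 5
d = rank(pH) − rank(height): 3, -2, 3, 0, -4; Σd² = 38
ρ = 1 − 6Σd² / [n(n²−1)] = 1 − 6×38 / (5×24) = 1 − 228/120 ≈ -0.900

-0.900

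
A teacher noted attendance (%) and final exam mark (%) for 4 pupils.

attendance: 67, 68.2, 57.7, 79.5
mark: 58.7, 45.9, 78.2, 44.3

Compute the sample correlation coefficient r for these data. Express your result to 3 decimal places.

-0.877

n = 4, Σx = 272.4, Σy = 227.1, Σx² = 18789.78, Σy² = 13630.23, Σxy = 15097.27
nΣxy − ΣxΣy = 60389.08 − 61862.04 = -1472.96
nΣx² − (Σx)² = 75159.12 − 74201.76 = 957.36; nΣy² − (Σy)² = 54520.92 − 51574.41 = 2946.51
r = -1472.96 / √(957.36 × 2946.51) = -1472.96 / 1679.5448 ≈ -0.877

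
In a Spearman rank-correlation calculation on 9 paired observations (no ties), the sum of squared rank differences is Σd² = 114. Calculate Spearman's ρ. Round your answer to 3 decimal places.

0.050

ρ = 1 − 6Σd² / [n(n²−1)] = 1 − 6×114 / (9×80)
  = 1 − 684/720 = 1 − 0.9500 ≈ 0.050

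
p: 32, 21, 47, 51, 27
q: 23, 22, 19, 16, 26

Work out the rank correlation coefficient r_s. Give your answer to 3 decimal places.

-0.700

Rank p: 3, 1, 4, 5, 2
Rank q: 4, 3, 2, 1, 5
d = rank(p) − rank(q): -1, -2, 2, 4, -3; Σd² = 34
ρ = 1 − 6Σd² / [n(n²−1)] = 1 − 6×34 / (5×24) = 1 − 204/120 ≈ -0.700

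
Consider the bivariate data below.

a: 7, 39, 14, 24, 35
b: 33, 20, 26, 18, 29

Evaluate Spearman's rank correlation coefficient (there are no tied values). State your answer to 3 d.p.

Rank a: 1, 5, 2, 3, 4
Rank b: 5, 2, 3, 1, 4
d = rank(a) − rank(b): -4, 3, -1, 2, 0; Σd² = 30
ρ = 1 − 6Σd² / [n(n²−1)] = 1 − 6×30 / (5×24) = 1 − 180/120 ≈ -0.500

-0.500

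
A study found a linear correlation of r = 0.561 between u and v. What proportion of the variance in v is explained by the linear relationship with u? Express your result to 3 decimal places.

0.315

r² = (0.561)² = 0.315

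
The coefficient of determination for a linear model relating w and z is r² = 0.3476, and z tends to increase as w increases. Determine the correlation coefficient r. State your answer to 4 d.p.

0.5896

|r| = √0.3476 = 0.5896
The association is positive, so r = 0.5896.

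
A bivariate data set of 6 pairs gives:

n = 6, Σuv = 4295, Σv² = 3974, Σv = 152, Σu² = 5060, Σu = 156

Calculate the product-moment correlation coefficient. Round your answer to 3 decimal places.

0.975

r = (nΣuv − ΣuΣv) / √[(nΣu² − (Σu)²)(nΣv² − (Σv)²)]
Numerator: 6×4295 − 156×152 = 2058
Denominator: √[(30360 − 24336)(23844 − 23104)] = √[6024 × 740] = 2111.3408
r = 2058 / 2111.3408 ≈ 0.975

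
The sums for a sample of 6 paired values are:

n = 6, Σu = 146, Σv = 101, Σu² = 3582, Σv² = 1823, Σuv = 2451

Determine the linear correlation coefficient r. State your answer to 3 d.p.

-0.111

r = (nΣuv − ΣuΣv) / √[(nΣu² − (Σu)²)(nΣv² − (Σv)²)]
Numerator: 6×2451 − 146×101 = -40
Denominator: √[(21492 − 21316)(10938 − 10201)] = √[176 × 737] = 360.1555
r = -40 / 360.1555 ≈ -0.111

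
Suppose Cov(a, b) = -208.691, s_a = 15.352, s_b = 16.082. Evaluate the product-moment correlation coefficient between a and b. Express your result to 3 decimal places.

r = Cov(a,b) / (s_a · s_b) = -208.691 / (15.352 × 16.082)
  = -208.691 / 246.8909 ≈ -0.845

-0.845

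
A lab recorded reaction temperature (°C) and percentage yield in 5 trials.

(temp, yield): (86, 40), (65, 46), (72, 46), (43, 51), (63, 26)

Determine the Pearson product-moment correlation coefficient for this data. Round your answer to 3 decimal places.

-0.297

n = 5, Σx = 329, Σy = 209, Σx² = 22623, Σy² = 9109, Σxy = 13573
nΣxy − ΣxΣy = 67865 − 68761 = -896
nΣx² − (Σx)² = 113115 − 108241 = 4874; nΣy² − (Σy)² = 45545 − 43681 = 1864
r = -896 / √(4874 × 1864) = -896 / 3014.1559 ≈ -0.297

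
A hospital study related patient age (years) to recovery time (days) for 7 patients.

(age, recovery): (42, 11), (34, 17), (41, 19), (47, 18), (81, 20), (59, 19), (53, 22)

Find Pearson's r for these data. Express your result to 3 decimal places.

n = 7, Σx = 357, Σy = 126, Σx² = 19661, Σy² = 2340, Σxy = 6572
nΣxy − ΣxΣy = 46004 − 44982 = 1022
nΣx² − (Σx)² = 137627 − 127449 = 10178; nΣy² − (Σy)² = 16380 − 15876 = 504
r = 1022 / √(10178 × 504) = 1022 / 2264.8868 ≈ 0.451

0.451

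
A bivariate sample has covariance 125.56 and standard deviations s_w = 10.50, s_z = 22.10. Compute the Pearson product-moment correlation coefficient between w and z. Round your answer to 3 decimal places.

0.541

r = Cov(w,z) / (s_w · s_z) = 125.56 / (10.50 × 22.10)
  = 125.56 / 232.0500 ≈ 0.541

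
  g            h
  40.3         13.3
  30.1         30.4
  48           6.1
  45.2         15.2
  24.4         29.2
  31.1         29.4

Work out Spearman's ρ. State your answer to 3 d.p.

-0.771

Rank g: 4, 2, 6, 5, 1, 3
Rank h: 2, 6, 1, 3, 4, 5
d = rank(g) − rank(h): 2, -4, 5, 2, -3, -2; Σd² = 62
ρ = 1 − 6Σd² / [n(n²−1)] = 1 − 6×62 / (6×35) = 1 − 372/210 ≈ -0.771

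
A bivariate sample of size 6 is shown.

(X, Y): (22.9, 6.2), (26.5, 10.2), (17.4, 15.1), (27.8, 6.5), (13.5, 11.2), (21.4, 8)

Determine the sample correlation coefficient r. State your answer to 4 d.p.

-0.6164

n = 6, ΣX = 129.5, ΣY = 57.2, ΣX² = 2942.47, ΣY² = 602.18, ΣXY = 1178.12
nΣXY − ΣXΣY = 7068.72 − 7407.4 = -338.68
nΣX² − (ΣX)² = 17654.82 − 16770.25 = 884.57; nΣY² − (ΣY)² = 3613.08 − 3271.84 = 341.24
r = -338.68 / √(884.57 × 341.24) = -338.68 / 549.4094 ≈ -0.6164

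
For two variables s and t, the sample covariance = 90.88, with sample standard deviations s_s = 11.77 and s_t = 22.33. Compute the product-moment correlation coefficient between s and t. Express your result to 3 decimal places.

r = Cov(s,t) / (s_s · s_t) = 90.88 / (11.77 × 22.33)
  = 90.88 / 262.8241 ≈ 0.346

0.346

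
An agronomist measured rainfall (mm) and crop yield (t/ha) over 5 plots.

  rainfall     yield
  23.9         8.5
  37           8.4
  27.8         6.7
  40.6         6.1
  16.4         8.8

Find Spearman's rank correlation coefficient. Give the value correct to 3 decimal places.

Rank rainfall: 2, 4, 3, 5, 1
Rank yield: 4, 3, 2, 1, 5
d = rank(rainfall) − rank(yield): -2, 1, 1, 4, -4; Σd² = 38
ρ = 1 − 6Σd² / [n(n²−1)] = 1 − 6×38 / (5×24) = 1 − 228/120 ≈ -0.900

-0.900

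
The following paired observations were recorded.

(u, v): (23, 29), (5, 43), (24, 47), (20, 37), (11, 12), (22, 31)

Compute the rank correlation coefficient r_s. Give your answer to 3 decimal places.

0.200

Rank u: 5, 1, 6, 3, 2, 4
Rank v: 2, 5, 6, 4, 1, 3
d = rank(u) − rank(v): 3, -4, 0, -1, 1, 1; Σd² = 28
ρ = 1 − 6Σd² / [n(n²−1)] = 1 − 6×28 / (6×35) = 1 − 168/210 ≈ 0.200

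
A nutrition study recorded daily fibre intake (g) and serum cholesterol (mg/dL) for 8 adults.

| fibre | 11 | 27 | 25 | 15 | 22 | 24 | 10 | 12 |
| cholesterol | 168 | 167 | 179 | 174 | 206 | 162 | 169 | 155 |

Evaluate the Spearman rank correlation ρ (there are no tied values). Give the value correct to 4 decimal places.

0.0714

Rank fibre: 2, 8, 7, 4, 5, 6, 1, 3
Rank cholesterol: 4, 3, 7, 6, 8, 2, 5, 1
d = rank(fibre) − rank(cholesterol): -2, 5, 0, -2, -3, 4, -4, 2; Σd² = 78
ρ = 1 − 6Σd² / [n(n²−1)] = 1 − 6×78 / (8×63) = 1 − 468/504 ≈ 0.0714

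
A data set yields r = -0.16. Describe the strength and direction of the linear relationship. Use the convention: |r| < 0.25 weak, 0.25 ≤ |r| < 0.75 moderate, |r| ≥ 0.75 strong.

r = -0.16 < 0 so the relationship is negative.
|r| = 0.16, which falls in the weak range.

weak negative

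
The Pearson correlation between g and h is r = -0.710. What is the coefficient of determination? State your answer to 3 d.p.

r² = (-0.710)² = 0.504

0.504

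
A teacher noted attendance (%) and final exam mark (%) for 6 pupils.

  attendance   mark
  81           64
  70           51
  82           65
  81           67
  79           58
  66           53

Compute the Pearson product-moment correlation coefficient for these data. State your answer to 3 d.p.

n = 6, Σx = 459, Σy = 358, Σx² = 35343, Σy² = 21584, Σxy = 27591
nΣxy − ΣxΣy = 165546 − 164322 = 1224
nΣx² − (Σx)² = 212058 − 210681 = 1377; nΣy² − (Σy)² = 129504 − 128164 = 1340
r = 1224 / √(1377 × 1340) = 1224 / 1358.3740 ≈ 0.901

0.901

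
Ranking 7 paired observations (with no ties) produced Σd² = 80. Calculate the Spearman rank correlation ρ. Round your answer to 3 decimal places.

-0.429

ρ = 1 − 6Σd² / [n(n²−1)] = 1 − 6×80 / (7×48)
  = 1 − 480/336 = 1 − 1.4286 ≈ -0.429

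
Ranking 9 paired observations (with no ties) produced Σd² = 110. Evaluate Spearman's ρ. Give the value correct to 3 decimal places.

0.083

ρ = 1 − 6Σd² / [n(n²−1)] = 1 − 6×110 / (9×80)
  = 1 − 660/720 = 1 − 0.9167 ≈ 0.083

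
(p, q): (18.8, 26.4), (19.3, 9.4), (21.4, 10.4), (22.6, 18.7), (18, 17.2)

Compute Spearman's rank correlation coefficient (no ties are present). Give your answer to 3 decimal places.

-0.100

Rank p: 2, 3, 4, 5, 1
Rank q: 5, 1, 2, 4, 3
d = rank(p) − rank(q): -3, 2, 2, 1, -2; Σd² = 22
ρ = 1 − 6Σd² / [n(n²−1)] = 1 − 6×22 / (5×24) = 1 − 132/120 ≈ -0.100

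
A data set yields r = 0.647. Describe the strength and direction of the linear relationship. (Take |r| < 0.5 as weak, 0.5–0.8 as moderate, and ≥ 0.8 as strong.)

r = 0.647 > 0 so the relationship is positive.
|r| = 0.647, which falls in the moderate range.

moderate positive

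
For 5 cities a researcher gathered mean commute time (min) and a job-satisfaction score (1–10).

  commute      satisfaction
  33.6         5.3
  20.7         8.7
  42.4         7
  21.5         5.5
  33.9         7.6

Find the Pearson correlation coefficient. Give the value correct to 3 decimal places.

n = 5, Σx = 152.1, Σy = 34.1, Σx² = 4966.67, Σy² = 240.79, Σxy = 1030.86
nΣxy − ΣxΣy = 5154.3 − 5186.61 = -32.31
nΣx² − (Σx)² = 24833.35 − 23134.41 = 1698.94; nΣy² − (Σy)² = 1203.95 − 1162.81 = 41.14
r = -32.31 / √(1698.94 × 41.14) = -32.31 / 264.3755 ≈ -0.122

-0.122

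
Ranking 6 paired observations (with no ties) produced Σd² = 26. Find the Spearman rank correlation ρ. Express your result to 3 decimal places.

ρ = 1 − 6Σd² / [n(n²−1)] = 1 − 6×26 / (6×35)
  = 1 − 156/210 = 1 − 0.7429 ≈ 0.257

0.257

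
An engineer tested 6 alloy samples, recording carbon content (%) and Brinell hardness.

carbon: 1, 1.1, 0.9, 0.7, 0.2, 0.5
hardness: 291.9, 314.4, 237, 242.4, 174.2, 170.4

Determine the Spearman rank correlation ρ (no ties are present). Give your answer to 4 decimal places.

0.8857

Rank carbon: 5, 6, 4, 3, 1, 2
Rank hardness: 5, 6, 3, 4, 2, 1
d = rank(carbon) − rank(hardness): 0, 0, 1, -1, -1, 1; Σd² = 4
ρ = 1 − 6Σd² / [n(n²−1)] = 1 − 6×4 / (6×35) = 1 − 24/210 ≈ 0.8857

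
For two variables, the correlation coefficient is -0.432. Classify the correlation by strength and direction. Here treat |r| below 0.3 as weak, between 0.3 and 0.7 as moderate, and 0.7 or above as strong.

moderate negative

r = -0.432 < 0 so the relationship is negative.
|r| = 0.432, which falls in the moderate range.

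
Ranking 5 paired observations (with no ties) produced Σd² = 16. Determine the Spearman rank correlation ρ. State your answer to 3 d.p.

0.200

ρ = 1 − 6Σd² / [n(n²−1)] = 1 − 6×16 / (5×24)
  = 1 − 96/120 = 1 − 0.8000 ≈ 0.200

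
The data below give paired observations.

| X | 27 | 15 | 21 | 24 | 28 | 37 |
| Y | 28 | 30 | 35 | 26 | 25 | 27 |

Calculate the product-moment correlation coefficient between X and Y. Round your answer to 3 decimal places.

-0.508

n = 6, ΣX = 152, ΣY = 171, ΣX² = 4124, ΣY² = 4939, ΣXY = 4264
nΣXY − ΣXΣY = 25584 − 25992 = -408
nΣX² − (ΣX)² = 24744 − 23104 = 1640; nΣY² − (ΣY)² = 29634 − 29241 = 393
r = -408 / √(1640 × 393) = -408 / 802.8200 ≈ -0.508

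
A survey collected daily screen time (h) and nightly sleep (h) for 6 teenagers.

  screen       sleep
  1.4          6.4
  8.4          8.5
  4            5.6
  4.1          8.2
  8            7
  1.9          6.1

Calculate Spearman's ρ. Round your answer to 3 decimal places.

Rank screen: 1, 6, 3, 4, 5, 2
Rank sleep: 3, 6, 1, 5, 4, 2
d = rank(screen) − rank(sleep): -2, 0, 2, -1, 1, 0; Σd² = 10
ρ = 1 − 6Σd² / [n(n²−1)] = 1 − 6×10 / (6×35) = 1 − 60/210 ≈ 0.714

0.714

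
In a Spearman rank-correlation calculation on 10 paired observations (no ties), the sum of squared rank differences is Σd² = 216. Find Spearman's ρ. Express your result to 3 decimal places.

ρ = 1 − 6Σd² / [n(n²−1)] = 1 − 6×216 / (10×99)
  = 1 − 1296/990 = 1 − 1.3091 ≈ -0.309

-0.309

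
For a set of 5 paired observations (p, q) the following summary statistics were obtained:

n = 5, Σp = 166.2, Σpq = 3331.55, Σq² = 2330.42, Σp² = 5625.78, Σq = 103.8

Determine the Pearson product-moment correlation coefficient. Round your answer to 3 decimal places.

-0.891

r = (nΣpq − ΣpΣq) / √[(nΣp² − (Σp)²)(nΣq² − (Σq)²)]
Numerator: 5×3331.55 − 166.2×103.8 = -593.81
Denominator: √[(28128.9 − 27622.44)(11652.1 − 10774.44)] = √[506.46 × 877.66] = 666.7081
r = -593.81 / 666.7081 ≈ -0.891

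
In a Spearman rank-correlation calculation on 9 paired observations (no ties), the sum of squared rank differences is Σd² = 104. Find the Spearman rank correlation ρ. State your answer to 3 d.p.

ρ = 1 − 6Σd² / [n(n²−1)] = 1 − 6×104 / (9×80)
  = 1 − 624/720 = 1 − 0.8667 ≈ 0.133

0.133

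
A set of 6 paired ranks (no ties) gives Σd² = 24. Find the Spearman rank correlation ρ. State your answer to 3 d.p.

0.314

ρ = 1 − 6Σd² / [n(n²−1)] = 1 − 6×24 / (6×35)
  = 1 − 144/210 = 1 − 0.6857 ≈ 0.314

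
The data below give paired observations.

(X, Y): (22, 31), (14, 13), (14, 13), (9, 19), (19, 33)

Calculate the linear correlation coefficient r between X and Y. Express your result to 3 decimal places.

0.739

n = 5, ΣX = 78, ΣY = 109, ΣX² = 1318, ΣY² = 2749, ΣXY = 1844
nΣXY − ΣXΣY = 9220 − 8502 = 718
nΣX² − (ΣX)² = 6590 − 6084 = 506; nΣY² − (ΣY)² = 13745 − 11881 = 1864
r = 718 / √(506 × 1864) = 718 / 971.1766 ≈ 0.739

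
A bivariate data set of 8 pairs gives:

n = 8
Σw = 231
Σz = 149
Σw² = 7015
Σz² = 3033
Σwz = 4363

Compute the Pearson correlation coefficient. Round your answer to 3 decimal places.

0.203

r = (nΣwz − ΣwΣz) / √[(nΣw² − (Σw)²)(nΣz² − (Σz)²)]
Numerator: 8×4363 − 231×149 = 485
Denominator: √[(56120 − 53361)(24264 − 22201)] = √[2759 × 2063] = 2385.7529
r = 485 / 2385.7529 ≈ 0.203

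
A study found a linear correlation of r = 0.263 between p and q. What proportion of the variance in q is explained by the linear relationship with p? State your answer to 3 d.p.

0.069

r² = (0.263)² = 0.069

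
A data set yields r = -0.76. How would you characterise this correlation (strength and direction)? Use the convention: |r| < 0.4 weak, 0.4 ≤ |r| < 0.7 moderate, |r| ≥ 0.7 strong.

r = -0.76 < 0 so the relationship is negative.
|r| = 0.76, which falls in the strong range.

strong negative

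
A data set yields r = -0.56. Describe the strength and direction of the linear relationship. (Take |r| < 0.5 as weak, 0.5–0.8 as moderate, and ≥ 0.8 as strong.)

r = -0.56 < 0 so the relationship is negative.
|r| = 0.56, which falls in the moderate range.

moderate negative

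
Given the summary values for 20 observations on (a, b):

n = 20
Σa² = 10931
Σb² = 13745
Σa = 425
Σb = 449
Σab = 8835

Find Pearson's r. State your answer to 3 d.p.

r = (nΣab − ΣaΣb) / √[(nΣa² − (Σa)²)(nΣb² − (Σb)²)]
Numerator: 20×8835 − 425×449 = -14125
Denominator: √[(218620 − 180625)(274900 − 201601)] = √[37995 × 73299] = 52773.0566
r = -14125 / 52773.0566 ≈ -0.268

-0.268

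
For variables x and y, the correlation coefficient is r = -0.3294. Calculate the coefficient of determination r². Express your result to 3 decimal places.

r² = (-0.3294)² = 0.109

0.109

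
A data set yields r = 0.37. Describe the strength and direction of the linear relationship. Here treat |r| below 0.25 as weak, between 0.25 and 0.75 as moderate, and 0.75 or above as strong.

r = 0.37 > 0 so the relationship is positive.
|r| = 0.37, which falls in the moderate range.

moderate positive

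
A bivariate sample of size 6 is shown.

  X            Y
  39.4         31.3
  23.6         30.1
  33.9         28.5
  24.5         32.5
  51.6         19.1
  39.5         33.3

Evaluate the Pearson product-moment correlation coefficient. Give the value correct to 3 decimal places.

-0.671

n = 6, ΣX = 212.5, ΣY = 174.8, ΣX² = 8081.59, ΣY² = 5227.9, ΣXY = 6006.89
nΣXY − ΣXΣY = 36041.34 − 37145 = -1103.66
nΣX² − (ΣX)² = 48489.54 − 45156.25 = 3333.29; nΣY² − (ΣY)² = 31367.4 − 30555.04 = 812.36
r = -1103.66 / √(3333.29 × 812.36) = -1103.66 / 1645.5490 ≈ -0.671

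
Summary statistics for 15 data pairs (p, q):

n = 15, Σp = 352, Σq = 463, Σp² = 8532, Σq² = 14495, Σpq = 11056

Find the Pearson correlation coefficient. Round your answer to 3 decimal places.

0.811

r = (nΣpq − ΣpΣq) / √[(nΣp² − (Σp)²)(nΣq² − (Σq)²)]
Numerator: 15×11056 − 352×463 = 2864
Denominator: √[(127980 − 123904)(217425 − 214369)] = √[4076 × 3056] = 3529.3421
r = 2864 / 3529.3421 ≈ 0.811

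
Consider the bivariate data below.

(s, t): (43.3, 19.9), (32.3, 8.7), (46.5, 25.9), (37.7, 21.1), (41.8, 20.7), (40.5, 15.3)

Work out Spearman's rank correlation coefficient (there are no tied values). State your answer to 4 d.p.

0.6000

Rank s: 5, 1, 6, 2, 4, 3
Rank t: 3, 1, 6, 5, 4, 2
d = rank(s) − rank(t): 2, 0, 0, -3, 0, 1; Σd² = 14
ρ = 1 − 6Σd² / [n(n²−1)] = 1 − 6×14 / (6×35) = 1 − 84/210 ≈ 0.6000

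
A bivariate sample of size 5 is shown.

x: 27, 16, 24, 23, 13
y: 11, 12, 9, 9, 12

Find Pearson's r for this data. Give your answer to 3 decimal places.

n = 5, Σx = 103, Σy = 53, Σx² = 2259, Σy² = 571, Σxy = 1068
nΣxy − ΣxΣy = 5340 − 5459 = -119
nΣx² − (Σx)² = 11295 − 10609 = 686; nΣy² − (Σy)² = 2855 − 2809 = 46
r = -119 / √(686 × 46) = -119 / 177.6401 ≈ -0.670

-0.670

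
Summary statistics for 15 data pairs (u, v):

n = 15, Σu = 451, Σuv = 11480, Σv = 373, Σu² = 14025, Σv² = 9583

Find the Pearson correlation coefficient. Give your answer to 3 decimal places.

r = (nΣuv − ΣuΣv) / √[(nΣu² − (Σu)²)(nΣv² − (Σv)²)]
Numerator: 15×11480 − 451×373 = 3977
Denominator: √[(210375 − 203401)(143745 − 139129)] = √[6974 × 4616] = 5673.7980
r = 3977 / 5673.7980 ≈ 0.701

0.701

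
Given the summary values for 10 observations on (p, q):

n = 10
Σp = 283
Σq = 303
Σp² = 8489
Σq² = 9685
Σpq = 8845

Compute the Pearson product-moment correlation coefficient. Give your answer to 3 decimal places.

0.549

r = (nΣpq − ΣpΣq) / √[(nΣp² − (Σp)²)(nΣq² − (Σq)²)]
Numerator: 10×8845 − 283×303 = 2701
Denominator: √[(84890 − 80089)(96850 − 91809)] = √[4801 × 5041] = 4919.5367
r = 2701 / 4919.5367 ≈ 0.549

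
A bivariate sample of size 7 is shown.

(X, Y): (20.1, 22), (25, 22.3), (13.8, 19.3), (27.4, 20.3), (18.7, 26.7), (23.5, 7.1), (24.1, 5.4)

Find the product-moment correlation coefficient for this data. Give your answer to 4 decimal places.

n = 7, ΣX = 152.6, ΣY = 123.1, ΣX² = 3452.96, ΣY² = 2558.33, ΣXY = 2618.54
nΣXY − ΣXΣY = 18329.78 − 18785.06 = -455.28
nΣX² − (ΣX)² = 24170.72 − 23286.76 = 883.96; nΣY² − (ΣY)² = 17908.31 − 15153.61 = 2754.7
r = -455.28 / √(883.96 × 2754.7) = -455.28 / 1560.4629 ≈ -0.2918

-0.2918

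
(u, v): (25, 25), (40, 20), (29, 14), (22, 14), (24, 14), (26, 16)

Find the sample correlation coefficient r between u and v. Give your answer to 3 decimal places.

0.284

n = 6, Σu = 166, Σv = 103, Σu² = 4802, Σv² = 1869, Σuv = 2891
nΣuv − ΣuΣv = 17346 − 17098 = 248
nΣu² − (Σu)² = 28812 − 27556 = 1256; nΣv² − (Σv)² = 11214 − 10609 = 605
r = 248 / √(1256 × 605) = 248 / 871.7110 ≈ 0.284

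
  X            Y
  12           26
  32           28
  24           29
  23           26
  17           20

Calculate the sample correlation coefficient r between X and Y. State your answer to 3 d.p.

0.526

n = 5, ΣX = 108, ΣY = 129, ΣX² = 2562, ΣY² = 3377, ΣXY = 2842
nΣXY − ΣXΣY = 14210 − 13932 = 278
nΣX² − (ΣX)² = 12810 − 11664 = 1146; nΣY² − (ΣY)² = 16885 − 16641 = 244
r = 278 / √(1146 × 244) = 278 / 528.7949 ≈ 0.526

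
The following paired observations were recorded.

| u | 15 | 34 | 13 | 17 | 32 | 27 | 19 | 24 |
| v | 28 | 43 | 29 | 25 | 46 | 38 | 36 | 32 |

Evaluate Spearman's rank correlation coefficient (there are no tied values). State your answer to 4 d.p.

0.8571

Rank u: 2, 8, 1, 3, 7, 6, 4, 5
Rank v: 2, 7, 3, 1, 8, 6, 5, 4
d = rank(u) − rank(v): 0, 1, -2, 2, -1, 0, -1, 1; Σd² = 12
ρ = 1 − 6Σd² / [n(n²−1)] = 1 − 6×12 / (8×63) = 1 − 72/504 ≈ 0.8571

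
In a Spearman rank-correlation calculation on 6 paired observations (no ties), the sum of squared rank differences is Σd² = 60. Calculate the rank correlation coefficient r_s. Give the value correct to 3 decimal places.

ρ = 1 − 6Σd² / [n(n²−1)] = 1 − 6×60 / (6×35)
  = 1 − 360/210 = 1 − 1.7143 ≈ -0.714

-0.714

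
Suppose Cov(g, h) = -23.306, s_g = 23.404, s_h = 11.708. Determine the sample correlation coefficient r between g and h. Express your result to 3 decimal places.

-0.085

r = Cov(g,h) / (s_g · s_h) = -23.306 / (23.404 × 11.708)
  = -23.306 / 274.0140 ≈ -0.085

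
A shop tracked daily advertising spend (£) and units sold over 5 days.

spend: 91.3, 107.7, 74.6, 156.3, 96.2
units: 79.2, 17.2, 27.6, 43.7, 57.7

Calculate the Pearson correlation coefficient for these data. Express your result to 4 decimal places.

n = 5, Σx = 526.1, Σy = 225.4, Σx² = 59184.27, Σy² = 12569.22, Σxy = 23523.41
nΣxy − ΣxΣy = 117617.05 − 118582.94 = -965.89
nΣx² − (Σx)² = 295921.35 − 276781.21 = 19140.14; nΣy² − (Σy)² = 62846.1 − 50805.16 = 12040.94
r = -965.89 / √(19140.14 × 12040.94) = -965.89 / 15181.0829 ≈ -0.0636

-0.0636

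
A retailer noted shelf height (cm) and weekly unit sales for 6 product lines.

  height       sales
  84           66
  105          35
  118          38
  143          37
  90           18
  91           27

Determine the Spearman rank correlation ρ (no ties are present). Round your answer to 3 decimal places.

0.086

Rank height: 1, 4, 5, 6, 2, 3
Rank sales: 6, 3, 5, 4, 1, 2
d = rank(height) − rank(sales): -5, 1, 0, 2, 1, 1; Σd² = 32
ρ = 1 − 6Σd² / [n(n²−1)] = 1 − 6×32 / (6×35) = 1 − 192/210 ≈ 0.086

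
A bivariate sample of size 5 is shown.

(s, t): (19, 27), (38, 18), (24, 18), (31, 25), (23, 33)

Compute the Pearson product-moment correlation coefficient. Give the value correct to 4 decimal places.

-0.5422

n = 5, Σs = 135, Σt = 121, Σs² = 3871, Σt² = 3091, Σst = 3163
nΣst − ΣsΣt = 15815 − 16335 = -520
nΣs² − (Σs)² = 19355 − 18225 = 1130; nΣt² − (Σt)² = 15455 − 14641 = 814
r = -520 / √(1130 × 814) = -520 / 959.0725 ≈ -0.5422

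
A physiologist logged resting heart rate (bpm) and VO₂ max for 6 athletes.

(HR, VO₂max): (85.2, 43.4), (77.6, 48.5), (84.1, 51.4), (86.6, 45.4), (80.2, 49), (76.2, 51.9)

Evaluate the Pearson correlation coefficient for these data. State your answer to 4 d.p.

-0.6405

n = 6, Σx = 489.9, Σy = 289.6, Σx² = 40091.65, Σy² = 14033.54, Σxy = 23600.24
nΣxy − ΣxΣy = 141601.44 − 141875.04 = -273.6
nΣx² − (Σx)² = 240549.9 − 240002.01 = 547.89; nΣy² − (Σy)² = 84201.24 − 83868.16 = 333.08
r = -273.6 / √(547.89 × 333.08) = -273.6 / 427.1899 ≈ -0.6405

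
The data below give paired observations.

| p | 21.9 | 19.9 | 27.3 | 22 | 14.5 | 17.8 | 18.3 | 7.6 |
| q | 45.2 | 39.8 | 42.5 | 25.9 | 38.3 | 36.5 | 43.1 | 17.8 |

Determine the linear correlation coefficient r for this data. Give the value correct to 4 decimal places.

0.6338

n = 8, Σp = 149.3, Σq = 289.1, Σp² = 3024.65, Σq² = 11077.73, Σpq = 5641.01
nΣpq − ΣpΣq = 45128.08 − 43162.63 = 1965.45
nΣp² − (Σp)² = 24197.2 − 22290.49 = 1906.71; nΣq² − (Σq)² = 88621.84 − 83578.81 = 5043.03
r = 1965.45 / √(1906.71 × 5043.03) = 1965.45 / 3100.9024 ≈ 0.6338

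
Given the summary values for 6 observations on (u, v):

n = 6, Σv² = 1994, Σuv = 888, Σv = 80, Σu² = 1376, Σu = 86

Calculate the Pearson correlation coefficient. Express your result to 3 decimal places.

-0.709

r = (nΣuv − ΣuΣv) / √[(nΣu² − (Σu)²)(nΣv² − (Σv)²)]
Numerator: 6×888 − 86×80 = -1552
Denominator: √[(8256 − 7396)(11964 − 6400)] = √[860 × 5564] = 2187.4734
r = -1552 / 2187.4734 ≈ -0.709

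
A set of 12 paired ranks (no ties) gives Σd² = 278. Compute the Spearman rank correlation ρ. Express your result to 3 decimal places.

ρ = 1 − 6Σd² / [n(n²−1)] = 1 − 6×278 / (12×143)
  = 1 − 1668/1716 = 1 − 0.9720 ≈ 0.028

0.028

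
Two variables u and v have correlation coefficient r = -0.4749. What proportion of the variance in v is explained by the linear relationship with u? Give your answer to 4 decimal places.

0.2255

r² = (-0.4749)² = 0.2255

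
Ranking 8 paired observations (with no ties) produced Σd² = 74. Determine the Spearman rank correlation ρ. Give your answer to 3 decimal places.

0.119

ρ = 1 − 6Σd² / [n(n²−1)] = 1 − 6×74 / (8×63)
  = 1 − 444/504 = 1 − 0.8810 ≈ 0.119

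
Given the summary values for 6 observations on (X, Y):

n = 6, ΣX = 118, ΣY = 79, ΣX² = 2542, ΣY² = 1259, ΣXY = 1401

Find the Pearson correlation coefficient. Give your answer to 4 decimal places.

-0.6937

r = (nΣXY − ΣXΣY) / √[(nΣX² − (ΣX)²)(nΣY² − (ΣY)²)]
Numerator: 6×1401 − 118×79 = -916
Denominator: √[(15252 − 13924)(7554 − 6241)] = √[1328 × 1313] = 1320.4787
r = -916 / 1320.4787 ≈ -0.6937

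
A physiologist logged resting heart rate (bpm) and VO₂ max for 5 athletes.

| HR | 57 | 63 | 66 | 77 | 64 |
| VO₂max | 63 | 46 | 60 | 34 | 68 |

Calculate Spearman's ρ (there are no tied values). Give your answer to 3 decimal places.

Rank HR: 1, 2, 4, 5, 3
Rank VO₂max: 4, 2, 3, 1, 5
d = rank(HR) − rank(VO₂max): -3, 0, 1, 4, -2; Σd² = 30
ρ = 1 − 6Σd² / [n(n²−1)] = 1 − 6×30 / (5×24) = 1 − 180/120 ≈ -0.500

-0.500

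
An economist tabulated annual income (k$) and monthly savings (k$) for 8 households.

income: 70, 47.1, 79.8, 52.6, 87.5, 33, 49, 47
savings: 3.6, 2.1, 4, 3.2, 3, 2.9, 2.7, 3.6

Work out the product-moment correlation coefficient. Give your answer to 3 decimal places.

n = 8, Σx = 466, Σy = 25.1, Σx² = 29608.46, Σy² = 81.27, Σxy = 1498.13
nΣxy − ΣxΣy = 11985.04 − 11696.6 = 288.44
nΣx² − (Σx)² = 236867.68 − 217156 = 19711.68; nΣy² − (Σy)² = 650.16 − 630.01 = 20.15
r = 288.44 / √(19711.68 × 20.15) = 288.44 / 630.2304 ≈ 0.458

0.458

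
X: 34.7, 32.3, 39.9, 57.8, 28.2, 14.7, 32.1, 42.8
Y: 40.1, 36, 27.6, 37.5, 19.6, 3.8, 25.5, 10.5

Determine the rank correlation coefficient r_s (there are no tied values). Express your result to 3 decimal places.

Rank X: 5, 4, 6, 8, 2, 1, 3, 7
Rank Y: 8, 6, 5, 7, 3, 1, 4, 2
d = rank(X) − rank(Y): -3, -2, 1, 1, -1, 0, -1, 5; Σd² = 42
ρ = 1 − 6Σd² / [n(n²−1)] = 1 − 6×42 / (8×63) = 1 − 252/504 ≈ 0.500

0.500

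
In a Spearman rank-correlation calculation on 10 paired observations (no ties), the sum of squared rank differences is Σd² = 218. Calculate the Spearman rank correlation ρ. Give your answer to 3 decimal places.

ρ = 1 − 6Σd² / [n(n²−1)] = 1 − 6×218 / (10×99)
  = 1 − 1308/990 = 1 − 1.3212 ≈ -0.321

-0.321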